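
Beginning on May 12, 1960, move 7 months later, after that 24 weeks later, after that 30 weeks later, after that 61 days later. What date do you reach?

Counting forward 7 months from May 12, 1960:
month 5 + 7 = 12 → December 1960.
Day 12 is valid in December, giving December 12, 1960.
Counting forward 24 weeks (= 168 days) from December 12, 1960:
December has 31 days, so 31 − 12 = 19 days remain after December 12, 1960; 168 − 19 = 149 left.
January 1961 has 31 days: 149 − 31 = 118 left.
February 1961 has 28 days (1961 is not a leap year): 118 − 28 = 90 left.
March 1961 has 31 days: 90 − 31 = 59 left.
April 1961 has 30 days: 59 − 30 = 29 left.
29 days into May 1961 → May 29, 1961.
Counting forward 30 weeks (= 210 days) from May 29, 1961:
May has 31 days, so 31 − 29 = 2 days remain after May 29, 1961; 210 − 2 = 208 left.
June 1961 has 30 days: 208 − 30 = 178 left.
July 1961 has 31 days: 178 − 31 = 147 left.
August 1961 has 31 days: 147 − 31 = 116 left.
September 1961 has 30 days: 116 − 30 = 86 left.
October 1961 has 31 days: 86 − 31 = 55 left.
November 1961 has 30 days: 55 − 30 = 25 left.
25 days into December 1961 → December 25, 1961.
Advancing 61 days from December 25, 1961:
December has 31 days, so 31 − 25 = 6 days remain after December 25, 1961; 61 − 6 = 55 left.
January 1962 has 31 days: 55 − 31 = 24 left.
24 days into February 1962 → February 24, 1962.

February 24, 1962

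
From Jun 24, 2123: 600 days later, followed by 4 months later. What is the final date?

Advancing 600 days from June 24, 2123:
June has 30 days, so 30 − 24 = 6 days remain after June 24, 2123; 600 − 6 = 594 left.
July 2123 has 31 days: 594 − 31 = 563 left.
August 2123 has 31 days: 563 − 31 = 532 left.
September 2123 has 30 days: 532 − 30 = 502 left.
October 2123 has 31 days: 502 − 31 = 471 left.
November 2123 has 30 days: 471 − 30 = 441 left.
December 2123 has 31 days: 441 − 31 = 410 left.
January 2124 has 31 days: 410 − 31 = 379 left.
February 2124 has 29 days (2124 is a leap year): 379 − 29 = 350 left.
March 2124 has 31 days: 350 − 31 = 319 left.
April 2124 has 30 days: 319 − 30 = 289 left.
May 2124 has 31 days: 289 − 31 = 258 left.
June 2124 has 30 days: 258 − 30 = 228 left.
July 2124 has 31 days: 228 − 31 = 197 left.
August 2124 has 31 days: 197 − 31 = 166 left.
September 2124 has 30 days: 166 − 30 = 136 left.
October 2124 has 31 days: 136 − 31 = 105 left.
November 2124 has 30 days: 105 − 30 = 75 left.
December 2124 has 31 days: 75 − 31 = 44 left.
January 2125 has 31 days: 44 − 31 = 13 left.
13 days into February 2125 → February 13, 2125.
Advancing 4 months from February 13, 2125:
month 2 + 4 = 6 → June 2125.
Day 13 is valid in June, giving June 13, 2125.

June 13, 2125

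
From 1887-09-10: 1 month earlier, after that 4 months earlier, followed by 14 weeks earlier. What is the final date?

January 2, 1887

Going back 1 month from September 10, 1887:
month 9 − 1 = 8 → August 1887.
Day 10 is valid in August, giving August 10, 1887.
Counting back 4 months from August 10, 1887:
month 8 − 4 = 4 → April 1887.
Day 10 is valid in April, giving April 10, 1887.
Going back 14 weeks (= 98 days) from April 10, 1887:
Going back 10 days from April 10, 1887 reaches the end of the previous month; 98 − 10 = 88 left.
March 1887 has 31 days: 88 − 31 = 57 left.
February 1887 has 28 days (1887 is not a leap year): 57 − 28 = 29 left.
January 1887 has 31 days; 31 − 29 = 2 → January 2, 1887.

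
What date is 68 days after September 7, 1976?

Adding 68 days from September 7, 1976.
September has 30 days, so 30 − 7 = 23 days remain after September 7, 1976; 68 − 23 = 45 left.
October 1976 has 31 days: 45 − 31 = 14 left.
14 days into November 1976 → November 14, 1976.

November 14, 1976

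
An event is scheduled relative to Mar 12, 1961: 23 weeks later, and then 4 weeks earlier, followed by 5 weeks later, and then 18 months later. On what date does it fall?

February 27, 1963

Adding 23 weeks (= 161 days) from March 12, 1961:
March has 31 days, so 31 − 12 = 19 days remain after March 12, 1961; 161 − 19 = 142 left.
April 1961 has 30 days: 142 − 30 = 112 left.
May 1961 has 31 days: 112 − 31 = 81 left.
June 1961 has 30 days: 81 − 30 = 51 left.
July 1961 has 31 days: 51 − 31 = 20 left.
20 days into August 1961 → August 20, 1961.
Counting back 4 weeks (= 28 days) from August 20, 1961:
Going back 20 days from August 20, 1961 reaches the end of the previous month; 28 − 20 = 8 left.
July 1961 has 31 days; 31 − 8 = 23 → July 23, 1961.
Advancing 5 weeks (= 35 days) from July 23, 1961:
July has 31 days, so 31 − 23 = 8 days remain after July 23, 1961; 35 − 8 = 27 left.
27 days into August 1961 → August 27, 1961.
Counting forward 18 months from August 27, 1961:
month 8 + 18 = 26, which is month 2 of year 1963 → February 1963.
Day 27 is valid in February, giving February 27, 1963.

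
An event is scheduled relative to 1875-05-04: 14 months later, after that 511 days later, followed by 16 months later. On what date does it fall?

March 27, 1879

Adding 14 months from May 4, 1875:
month 5 + 14 = 19, which is month 7 of year 1876 → July 1876.
Day 4 is valid in July, giving July 4, 1876.
Adding 511 days from July 4, 1876:
July has 31 days, so 31 − 4 = 27 days remain after July 4, 1876; 511 − 27 = 484 left.
August 1876 has 31 days: 484 − 31 = 453 left.
September 1876 has 30 days: 453 − 30 = 423 left.
October 1876 has 31 days: 423 − 31 = 392 left.
November 1876 has 30 days: 392 − 30 = 362 left.
December 1876 has 31 days: 362 − 31 = 331 left.
January 1877 has 31 days: 331 − 31 = 300 left.
February 1877 has 28 days (1877 is not a leap year): 300 − 28 = 272 left.
March 1877 has 31 days: 272 − 31 = 241 left.
April 1877 has 30 days: 241 − 30 = 211 left.
May 1877 has 31 days: 211 − 31 = 180 left.
June 1877 has 30 days: 180 − 30 = 150 left.
July 1877 has 31 days: 150 − 31 = 119 left.
August 1877 has 31 days: 119 − 31 = 88 left.
September 1877 has 30 days: 88 − 30 = 58 left.
October 1877 has 31 days: 58 − 31 = 27 left.
27 days into November 1877 → November 27, 1877.
Counting forward 16 months from November 27, 1877:
month 11 + 16 = 27, which is month 3 of year 1879 → March 1879.
Day 27 is valid in March, giving March 27, 1879.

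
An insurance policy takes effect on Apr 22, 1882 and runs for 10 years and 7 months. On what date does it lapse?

November 22, 1892

Advancing 10 years and 7 months from April 22, 1882.
+10 years → 1892; month 4 + 7 = 11 → November 1892.
Day 22 is valid in November, giving November 22, 1892.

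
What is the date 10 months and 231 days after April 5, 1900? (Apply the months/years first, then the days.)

Adding 10 months and 231 days from April 5, 1900: first the month/year part, then the days.
month 4 + 10 = 14, which is month 2 of year 1901 → February 1901.
Day 5 is valid in February, giving February 5, 1901.
Now add 231 days from February 5, 1901.
February has 28 days, so 28 − 5 = 23 days remain after February 5, 1901; 231 − 23 = 208 left.
March 1901 has 31 days: 208 − 31 = 177 left.
April 1901 has 30 days: 177 − 30 = 147 left.
May 1901 has 31 days: 147 − 31 = 116 left.
June 1901 has 30 days: 116 − 30 = 86 left.
July 1901 has 31 days: 86 − 31 = 55 left.
August 1901 has 31 days: 55 − 31 = 24 left.
24 days into September 1901 → September 24, 1901.

September 24, 1901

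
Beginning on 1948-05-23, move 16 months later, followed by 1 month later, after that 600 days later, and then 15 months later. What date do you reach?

September 15, 1952

Advancing 16 months from May 23, 1948:
month 5 + 16 = 21, which is month 9 of year 1949 → September 1949.
Day 23 is valid in September, giving September 23, 1949.
Counting forward 1 month from September 23, 1949:
month 9 + 1 = 10 → October 1949.
Day 23 is valid in October, giving October 23, 1949.
Adding 600 days from October 23, 1949:
October has 31 days, so 31 − 23 = 8 days remain after October 23, 1949; 600 − 8 = 592 left.
November 1949 has 30 days: 592 − 30 = 562 left.
December 1949 has 31 days: 562 − 31 = 531 left.
January 1950 has 31 days: 531 − 31 = 500 left.
February 1950 has 28 days (1950 is not a leap year): 500 − 28 = 472 left.
March 1950 has 31 days: 472 − 31 = 441 left.
April 1950 has 30 days: 441 − 30 = 411 left.
May 1950 has 31 days: 411 − 31 = 380 left.
June 1950 has 30 days: 380 − 30 = 350 left.
July 1950 has 31 days: 350 − 31 = 319 left.
August 1950 has 31 days: 319 − 31 = 288 left.
September 1950 has 30 days: 288 − 30 = 258 left.
October 1950 has 31 days: 258 − 31 = 227 left.
November 1950 has 30 days: 227 − 30 = 197 left.
December 1950 has 31 days: 197 − 31 = 166 left.
January 1951 has 31 days: 166 − 31 = 135 left.
February 1951 has 28 days (1951 is not a leap year): 135 − 28 = 107 left.
March 1951 has 31 days: 107 − 31 = 76 left.
April 1951 has 30 days: 76 − 30 = 46 left.
May 1951 has 31 days: 46 − 31 = 15 left.
15 days into June 1951 → June 15, 1951.
Counting forward 15 months from June 15, 1951:
month 6 + 15 = 21, which is month 9 of year 1952 → September 1952.
Day 15 is valid in September, giving September 15, 1952.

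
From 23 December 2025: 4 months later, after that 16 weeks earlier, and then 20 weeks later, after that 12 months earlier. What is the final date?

May 21, 2025

Advancing 4 months from December 23, 2025:
month 12 + 4 = 16, which is month 4 of year 2026 → April 2026.
Day 23 is valid in April, giving April 23, 2026.
Counting back 16 weeks (= 112 days) from April 23, 2026:
Going back 23 days from April 23, 2026 reaches the end of the previous month; 112 − 23 = 89 left.
March 2026 has 31 days: 89 − 31 = 58 left.
February 2026 has 28 days (2026 is not a leap year): 58 − 28 = 30 left.
January 2026 has 31 days; 31 − 30 = 1 → January 1, 2026.
Counting forward 20 weeks (= 140 days) from January 1, 2026:
January has 31 days, so 31 − 1 = 30 days remain after January 1, 2026; 140 − 30 = 110 left.
February 2026 has 28 days (2026 is not a leap year): 110 − 28 = 82 left.
March 2026 has 31 days: 82 − 31 = 51 left.
April 2026 has 30 days: 51 − 30 = 21 left.
21 days into May 2026 → May 21, 2026.
Subtracting 12 months from May 21, 2026:
month 5 − 12 = -7, which is month 5 of year 2025 → May 2025.
Day 21 is valid in May, giving May 21, 2025.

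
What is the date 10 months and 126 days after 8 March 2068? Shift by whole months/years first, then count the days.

May 14, 2069

Adding 10 months and 126 days from March 8, 2068: first the month/year part, then the days.
month 3 + 10 = 13, which is month 1 of year 2069 → January 2069.
Day 8 is valid in January, giving January 8, 2069.
Now add 126 days from January 8, 2069.
January has 31 days, so 31 − 8 = 23 days remain after January 8, 2069; 126 − 23 = 103 left.
February 2069 has 28 days (2069 is not a leap year): 103 − 28 = 75 left.
March 2069 has 31 days: 75 − 31 = 44 left.
April 2069 has 30 days: 44 − 30 = 14 left.
14 days into May 2069 → May 14, 2069.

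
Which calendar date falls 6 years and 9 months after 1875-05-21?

Advancing 6 years and 9 months from May 21, 1875.
+6 years → 1881; month 5 + 9 = 14, which is month 2 of year 1882 → February 1882.
Day 21 is valid in February, giving February 21, 1882.

February 21, 1882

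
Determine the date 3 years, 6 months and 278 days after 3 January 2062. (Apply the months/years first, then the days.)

Advancing 3 years, 6 months and 278 days from January 3, 2062: first the month/year part, then the days.
+3 years → 2065; month 1 + 6 = 7 → July 2065.
Day 3 is valid in July, giving July 3, 2065.
Now add 278 days from July 3, 2065.
July has 31 days, so 31 − 3 = 28 days remain after July 3, 2065; 278 − 28 = 250 left.
August 2065 has 31 days: 250 − 31 = 219 left.
September 2065 has 30 days: 219 − 30 = 189 left.
October 2065 has 31 days: 189 − 31 = 158 left.
November 2065 has 30 days: 158 − 30 = 128 left.
December 2065 has 31 days: 128 − 31 = 97 left.
January 2066 has 31 days: 97 − 31 = 66 left.
February 2066 has 28 days (2066 is not a leap year): 66 − 28 = 38 left.
March 2066 has 31 days: 38 − 31 = 7 left.
7 days into April 2066 → April 7, 2066.

April 7, 2066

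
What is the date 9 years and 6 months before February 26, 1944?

August 26, 1934

Counting back 9 years and 6 months from February 26, 1944.
-9 years → 1935; month 2 − 6 = -4, which is month 8 of year 1934 → August 1934.
Day 26 is valid in August, giving August 26, 1934.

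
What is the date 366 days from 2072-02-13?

Counting forward 366 days from February 13, 2072.
February has 29 days, so 29 − 13 = 16 days remain after February 13, 2072; 366 − 16 = 350 left.
March 2072 has 31 days: 350 − 31 = 319 left.
April 2072 has 30 days: 319 − 30 = 289 left.
May 2072 has 31 days: 289 − 31 = 258 left.
June 2072 has 30 days: 258 − 30 = 228 left.
July 2072 has 31 days: 228 − 31 = 197 left.
August 2072 has 31 days: 197 − 31 = 166 left.
September 2072 has 30 days: 166 − 30 = 136 left.
October 2072 has 31 days: 136 − 31 = 105 left.
November 2072 has 30 days: 105 − 30 = 75 left.
December 2072 has 31 days: 75 − 31 = 44 left.
January 2073 has 31 days: 44 − 31 = 13 left.
13 days into February 2073 → February 13, 2073.

February 13, 2073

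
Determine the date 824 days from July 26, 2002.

October 27, 2004

Counting forward 824 days from July 26, 2002.
July has 31 days, so 31 − 26 = 5 days remain after July 26, 2002; 824 − 5 = 819 left.
August 2002 has 31 days: 819 − 31 = 788 left.
September 2002 has 30 days: 788 − 30 = 758 left.
October 2002 has 31 days: 758 − 31 = 727 left.
November 2002 has 30 days: 727 − 30 = 697 left.
December 2002 has 31 days: 697 − 31 = 666 left.
January 2003 has 31 days: 666 − 31 = 635 left.
February 2003 has 28 days (2003 is not a leap year): 635 − 28 = 607 left.
March 2003 has 31 days: 607 − 31 = 576 left.
April 2003 has 30 days: 576 − 30 = 546 left.
May 2003 has 31 days: 546 − 31 = 515 left.
June 2003 has 30 days: 515 − 30 = 485 left.
July 2003 has 31 days: 485 − 31 = 454 left.
August 2003 has 31 days: 454 − 31 = 423 left.
September 2003 has 30 days: 423 − 30 = 393 left.
October 2003 has 31 days: 393 − 31 = 362 left.
November 2003 has 30 days: 362 − 30 = 332 left.
December 2003 has 31 days: 332 − 31 = 301 left.
January 2004 has 31 days: 301 − 31 = 270 left.
February 2004 has 29 days (2004 is a leap year): 270 − 29 = 241 left.
March 2004 has 31 days: 241 − 31 = 210 left.
April 2004 has 30 days: 210 − 30 = 180 left.
May 2004 has 31 days: 180 − 31 = 149 left.
June 2004 has 30 days: 149 − 30 = 119 left.
July 2004 has 31 days: 119 − 31 = 88 left.
August 2004 has 31 days: 88 − 31 = 57 left.
September 2004 has 30 days: 57 − 30 = 27 left.
27 days into October 2004 → October 27, 2004.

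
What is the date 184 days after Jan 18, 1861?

Advancing 184 days from January 18, 1861.
January has 31 days, so 31 − 18 = 13 days remain after January 18, 1861; 184 − 13 = 171 left.
February 1861 has 28 days (1861 is not a leap year): 171 − 28 = 143 left.
March 1861 has 31 days: 143 − 31 = 112 left.
April 1861 has 30 days: 112 − 30 = 82 left.
May 1861 has 31 days: 82 − 31 = 51 left.
June 1861 has 30 days: 51 − 30 = 21 left.
21 days into July 1861 → July 21, 1861.

July 21, 1861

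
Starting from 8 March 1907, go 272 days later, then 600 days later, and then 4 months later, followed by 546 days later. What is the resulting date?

Counting forward 272 days from March 8, 1907:
March has 31 days, so 31 − 8 = 23 days remain after March 8, 1907; 272 − 23 = 249 left.
April 1907 has 30 days: 249 − 30 = 219 left.
May 1907 has 31 days: 219 − 31 = 188 left.
June 1907 has 30 days: 188 − 30 = 158 left.
July 1907 has 31 days: 158 − 31 = 127 left.
August 1907 has 31 days: 127 − 31 = 96 left.
September 1907 has 30 days: 96 − 30 = 66 left.
October 1907 has 31 days: 66 − 31 = 35 left.
November 1907 has 30 days: 35 − 30 = 5 left.
5 days into December 1907 → December 5, 1907.
Advancing 600 days from December 5, 1907:
December has 31 days, so 31 − 5 = 26 days remain after December 5, 1907; 600 − 26 = 574 left.
January 1908 has 31 days: 574 − 31 = 543 left.
February 1908 has 29 days (1908 is a leap year): 543 − 29 = 514 left.
March 1908 has 31 days: 514 − 31 = 483 left.
April 1908 has 30 days: 483 − 30 = 453 left.
May 1908 has 31 days: 453 − 31 = 422 left.
June 1908 has 30 days: 422 − 30 = 392 left.
July 1908 has 31 days: 392 − 31 = 361 left.
August 1908 has 31 days: 361 − 31 = 330 left.
September 1908 has 30 days: 330 − 30 = 300 left.
October 1908 has 31 days: 300 − 31 = 269 left.
November 1908 has 30 days: 269 − 30 = 239 left.
December 1908 has 31 days: 239 − 31 = 208 left.
January 1909 has 31 days: 208 − 31 = 177 left.
February 1909 has 28 days (1909 is not a leap year): 177 − 28 = 149 left.
March 1909 has 31 days: 149 − 31 = 118 left.
April 1909 has 30 days: 118 − 30 = 88 left.
May 1909 has 31 days: 88 − 31 = 57 left.
June 1909 has 30 days: 57 − 30 = 27 left.
27 days into July 1909 → July 27, 1909.
Advancing 4 months from July 27, 1909:
month 7 + 4 = 11 → November 1909.
Day 27 is valid in November, giving November 27, 1909.
Adding 546 days from November 27, 1909:
November has 30 days, so 30 − 27 = 3 days remain after November 27, 1909; 546 − 3 = 543 left.
December 1909 has 31 days: 543 − 31 = 512 left.
January 1910 has 31 days: 512 − 31 = 481 left.
February 1910 has 28 days (1910 is not a leap year): 481 − 28 = 453 left.
March 1910 has 31 days: 453 − 31 = 422 left.
April 1910 has 30 days: 422 − 30 = 392 left.
May 1910 has 31 days: 392 − 31 = 361 left.
June 1910 has 30 days: 361 − 30 = 331 left.
July 1910 has 31 days: 331 − 31 = 300 left.
August 1910 has 31 days: 300 − 31 = 269 left.
September 1910 has 30 days: 269 − 30 = 239 left.
October 1910 has 31 days: 239 − 31 = 208 left.
November 1910 has 30 days: 208 − 30 = 178 left.
December 1910 has 31 days: 178 − 31 = 147 left.
January 1911 has 31 days: 147 − 31 = 116 left.
February 1911 has 28 days (1911 is not a leap year): 116 − 28 = 88 left.
March 1911 has 31 days: 88 − 31 = 57 left.
April 1911 has 30 days: 57 − 30 = 27 left.
27 days into May 1911 → May 27, 1911.

May 27, 1911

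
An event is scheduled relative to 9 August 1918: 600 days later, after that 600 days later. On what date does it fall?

Advancing 600 days from August 9, 1918:
August has 31 days, so 31 − 9 = 22 days remain after August 9, 1918; 600 − 22 = 578 left.
September 1918 has 30 days: 578 − 30 = 548 left.
October 1918 has 31 days: 548 − 31 = 517 left.
November 1918 has 30 days: 517 − 30 = 487 left.
December 1918 has 31 days: 487 − 31 = 456 left.
January 1919 has 31 days: 456 − 31 = 425 left.
February 1919 has 28 days (1919 is not a leap year): 425 − 28 = 397 left.
March 1919 has 31 days: 397 − 31 = 366 left.
April 1919 has 30 days: 366 − 30 = 336 left.
May 1919 has 31 days: 336 − 31 = 305 left.
June 1919 has 30 days: 305 − 30 = 275 left.
July 1919 has 31 days: 275 − 31 = 244 left.
August 1919 has 31 days: 244 − 31 = 213 left.
September 1919 has 30 days: 213 − 30 = 183 left.
October 1919 has 31 days: 183 − 31 = 152 left.
November 1919 has 30 days: 152 − 30 = 122 left.
December 1919 has 31 days: 122 − 31 = 91 left.
January 1920 has 31 days: 91 − 31 = 60 left.
February 1920 has 29 days (1920 is a leap year): 60 − 29 = 31 left.
31 days into March 1920 → March 31, 1920.
Adding 600 days from March 31, 1920:
March has 31 days, so 31 − 31 = 0 days remain after March 31, 1920; 600 − 0 = 600 left.
April 1920 has 30 days: 600 − 30 = 570 left.
May 1920 has 31 days: 570 − 31 = 539 left.
June 1920 has 30 days: 539 − 30 = 509 left.
July 1920 has 31 days: 509 − 31 = 478 left.
August 1920 has 31 days: 478 − 31 = 447 left.
September 1920 has 30 days: 447 − 30 = 417 left.
October 1920 has 31 days: 417 − 31 = 386 left.
November 1920 has 30 days: 386 − 30 = 356 left.
December 1920 has 31 days: 356 − 31 = 325 left.
January 1921 has 31 days: 325 − 31 = 294 left.
February 1921 has 28 days (1921 is not a leap year): 294 − 28 = 266 left.
March 1921 has 31 days: 266 − 31 = 235 left.
April 1921 has 30 days: 235 − 30 = 205 left.
May 1921 has 31 days: 205 − 31 = 174 left.
June 1921 has 30 days: 174 − 30 = 144 left.
July 1921 has 31 days: 144 − 31 = 113 left.
August 1921 has 31 days: 113 − 31 = 82 left.
September 1921 has 30 days: 82 − 30 = 52 left.
October 1921 has 31 days: 52 − 31 = 21 left.
21 days into November 1921 → November 21, 1921.

November 21, 1921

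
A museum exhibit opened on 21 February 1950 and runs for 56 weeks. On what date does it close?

March 20, 1951

Adding 56 weeks = 392 days from February 21, 1950.
February has 28 days, so 28 − 21 = 7 days remain after February 21, 1950; 392 − 7 = 385 left.
March 1950 has 31 days: 385 − 31 = 354 left.
April 1950 has 30 days: 354 − 30 = 324 left.
May 1950 has 31 days: 324 − 31 = 293 left.
June 1950 has 30 days: 293 − 30 = 263 left.
July 1950 has 31 days: 263 − 31 = 232 left.
August 1950 has 31 days: 232 − 31 = 201 left.
September 1950 has 30 days: 201 − 30 = 171 left.
October 1950 has 31 days: 171 − 31 = 140 left.
November 1950 has 30 days: 140 − 30 = 110 left.
December 1950 has 31 days: 110 − 31 = 79 left.
January 1951 has 31 days: 79 − 31 = 48 left.
February 1951 has 28 days (1951 is not a leap year): 48 − 28 = 20 left.
20 days into March 1951 → March 20, 1951.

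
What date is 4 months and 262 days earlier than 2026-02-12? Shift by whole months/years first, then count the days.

January 23, 2025

Going back 4 months and 262 days from February 12, 2026: first the month/year part, then the days.
month 2 − 4 = -2, which is month 10 of year 2025 → October 2025.
Day 12 is valid in October, giving October 12, 2025.
Now subtract 262 days from October 12, 2025.
Going back 12 days from October 12, 2025 reaches the end of the previous month; 262 − 12 = 250 left.
September 2025 has 30 days: 250 − 30 = 220 left.
August 2025 has 31 days: 220 − 31 = 189 left.
July 2025 has 31 days: 189 − 31 = 158 left.
June 2025 has 30 days: 158 − 30 = 128 left.
May 2025 has 31 days: 128 − 31 = 97 left.
April 2025 has 30 days: 97 − 30 = 67 left.
March 2025 has 31 days: 67 − 31 = 36 left.
February 2025 has 28 days (2025 is not a leap year): 36 − 28 = 8 left.
January 2025 has 31 days; 31 − 8 = 23 → January 23, 2025.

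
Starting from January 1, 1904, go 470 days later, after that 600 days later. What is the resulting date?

December 6, 1906

Counting forward 470 days from January 1, 1904:
January has 31 days, so 31 − 1 = 30 days remain after January 1, 1904; 470 − 30 = 440 left.
February 1904 has 29 days (1904 is a leap year): 440 − 29 = 411 left.
March 1904 has 31 days: 411 − 31 = 380 left.
April 1904 has 30 days: 380 − 30 = 350 left.
May 1904 has 31 days: 350 − 31 = 319 left.
June 1904 has 30 days: 319 − 30 = 289 left.
July 1904 has 31 days: 289 − 31 = 258 left.
August 1904 has 31 days: 258 − 31 = 227 left.
September 1904 has 30 days: 227 − 30 = 197 left.
October 1904 has 31 days: 197 − 31 = 166 left.
November 1904 has 30 days: 166 − 30 = 136 left.
December 1904 has 31 days: 136 − 31 = 105 left.
January 1905 has 31 days: 105 − 31 = 74 left.
February 1905 has 28 days (1905 is not a leap year): 74 − 28 = 46 left.
March 1905 has 31 days: 46 − 31 = 15 left.
15 days into April 1905 → April 15, 1905.
Counting forward 600 days from April 15, 1905:
April has 30 days, so 30 − 15 = 15 days remain after April 15, 1905; 600 − 15 = 585 left.
May 1905 has 31 days: 585 − 31 = 554 left.
June 1905 has 30 days: 554 − 30 = 524 left.
July 1905 has 31 days: 524 − 31 = 493 left.
August 1905 has 31 days: 493 − 31 = 462 left.
September 1905 has 30 days: 462 − 30 = 432 left.
October 1905 has 31 days: 432 − 31 = 401 left.
November 1905 has 30 days: 401 − 30 = 371 left.
December 1905 has 31 days: 371 − 31 = 340 left.
January 1906 has 31 days: 340 − 31 = 309 left.
February 1906 has 28 days (1906 is not a leap year): 309 − 28 = 281 left.
March 1906 has 31 days: 281 − 31 = 250 left.
April 1906 has 30 days: 250 − 30 = 220 left.
May 1906 has 31 days: 220 − 31 = 189 left.
June 1906 has 30 days: 189 − 30 = 159 left.
July 1906 has 31 days: 159 − 31 = 128 left.
August 1906 has 31 days: 128 − 31 = 97 left.
September 1906 has 30 days: 97 − 30 = 67 left.
October 1906 has 31 days: 67 − 31 = 36 left.
November 1906 has 30 days: 36 − 30 = 6 left.
6 days into December 1906 → December 6, 1906.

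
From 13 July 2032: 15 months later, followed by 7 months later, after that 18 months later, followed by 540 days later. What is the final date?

May 6, 2037

Adding 15 months from July 13, 2032:
month 7 + 15 = 22, which is month 10 of year 2033 → October 2033.
Day 13 is valid in October, giving October 13, 2033.
Adding 7 months from October 13, 2033:
month 10 + 7 = 17, which is month 5 of year 2034 → May 2034.
Day 13 is valid in May, giving May 13, 2034.
Counting forward 18 months from May 13, 2034:
month 5 + 18 = 23, which is month 11 of year 2035 → November 2035.
Day 13 is valid in November, giving November 13, 2035.
Counting forward 540 days from November 13, 2035:
November has 30 days, so 30 − 13 = 17 days remain after November 13, 2035; 540 − 17 = 523 left.
December 2035 has 31 days: 523 − 31 = 492 left.
January 2036 has 31 days: 492 − 31 = 461 left.
February 2036 has 29 days (2036 is a leap year): 461 − 29 = 432 left.
March 2036 has 31 days: 432 − 31 = 401 left.
April 2036 has 30 days: 401 − 30 = 371 left.
May 2036 has 31 days: 371 − 31 = 340 left.
June 2036 has 30 days: 340 − 30 = 310 left.
July 2036 has 31 days: 310 − 31 = 279 left.
August 2036 has 31 days: 279 − 31 = 248 left.
September 2036 has 30 days: 248 − 30 = 218 left.
October 2036 has 31 days: 218 − 31 = 187 left.
November 2036 has 30 days: 187 − 30 = 157 left.
December 2036 has 31 days: 157 − 31 = 126 left.
January 2037 has 31 days: 126 − 31 = 95 left.
February 2037 has 28 days (2037 is not a leap year): 95 − 28 = 67 left.
March 2037 has 31 days: 67 − 31 = 36 left.
April 2037 has 30 days: 36 − 30 = 6 left.
6 days into May 2037 → May 6, 2037.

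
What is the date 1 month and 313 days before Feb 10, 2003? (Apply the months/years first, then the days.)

March 3, 2002

Counting back 1 month and 313 days from February 10, 2003: first the month/year part, then the days.
month 2 − 1 = 1 → January 2003.
Day 10 is valid in January, giving January 10, 2003.
Now subtract 313 days from January 10, 2003.
Going back 10 days from January 10, 2003 reaches the end of the previous month; 313 − 10 = 303 left.
December 2002 has 31 days: 303 − 31 = 272 left.
November 2002 has 30 days: 272 − 30 = 242 left.
October 2002 has 31 days: 242 − 31 = 211 left.
September 2002 has 30 days: 211 − 30 = 181 left.
August 2002 has 31 days: 181 − 31 = 150 left.
July 2002 has 31 days: 150 − 31 = 119 left.
June 2002 has 30 days: 119 − 30 = 89 left.
May 2002 has 31 days: 89 − 31 = 58 left.
April 2002 has 30 days: 58 − 30 = 28 left.
March 2002 has 31 days; 31 − 28 = 3 → March 3, 2002.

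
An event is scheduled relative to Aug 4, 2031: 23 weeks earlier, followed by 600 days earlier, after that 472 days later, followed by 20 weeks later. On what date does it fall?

March 8, 2031

Counting back 23 weeks (= 161 days) from August 4, 2031:
Going back 4 days from August 4, 2031 reaches the end of the previous month; 161 − 4 = 157 left.
July 2031 has 31 days: 157 − 31 = 126 left.
June 2031 has 30 days: 126 − 30 = 96 left.
May 2031 has 31 days: 96 − 31 = 65 left.
April 2031 has 30 days: 65 − 30 = 35 left.
March 2031 has 31 days: 35 − 31 = 4 left.
February 2031 has 28 days; 28 − 4 = 24 → February 24, 2031.
Going back 600 days from February 24, 2031:
Going back 24 days from February 24, 2031 reaches the end of the previous month; 600 − 24 = 576 left.
January 2031 has 31 days: 576 − 31 = 545 left.
December 2030 has 31 days: 545 − 31 = 514 left.
November 2030 has 30 days: 514 − 30 = 484 left.
October 2030 has 31 days: 484 − 31 = 453 left.
September 2030 has 30 days: 453 − 30 = 423 left.
August 2030 has 31 days: 423 − 31 = 392 left.
July 2030 has 31 days: 392 − 31 = 361 left.
June 2030 has 30 days: 361 − 30 = 331 left.
May 2030 has 31 days: 331 − 31 = 300 left.
April 2030 has 30 days: 300 − 30 = 270 left.
March 2030 has 31 days: 270 − 31 = 239 left.
February 2030 has 28 days (2030 is not a leap year): 239 − 28 = 211 left.
January 2030 has 31 days: 211 − 31 = 180 left.
December 2029 has 31 days: 180 − 31 = 149 left.
November 2029 has 30 days: 149 − 30 = 119 left.
October 2029 has 31 days: 119 − 31 = 88 left.
September 2029 has 30 days: 88 − 30 = 58 left.
August 2029 has 31 days: 58 − 31 = 27 left.
July 2029 has 31 days; 31 − 27 = 4 → July 4, 2029.
Adding 472 days from July 4, 2029:
July has 31 days, so 31 − 4 = 27 days remain after July 4, 2029; 472 − 27 = 445 left.
August 2029 has 31 days: 445 − 31 = 414 left.
September 2029 has 30 days: 414 − 30 = 384 left.
October 2029 has 31 days: 384 − 31 = 353 left.
November 2029 has 30 days: 353 − 30 = 323 left.
December 2029 has 31 days: 323 − 31 = 292 left.
January 2030 has 31 days: 292 − 31 = 261 left.
February 2030 has 28 days (2030 is not a leap year): 261 − 28 = 233 left.
March 2030 has 31 days: 233 − 31 = 202 left.
April 2030 has 30 days: 202 − 30 = 172 left.
May 2030 has 31 days: 172 − 31 = 141 left.
June 2030 has 30 days: 141 − 30 = 111 left.
July 2030 has 31 days: 111 − 31 = 80 left.
August 2030 has 31 days: 80 − 31 = 49 left.
September 2030 has 30 days: 49 − 30 = 19 left.
19 days into October 2030 → October 19, 2030.
Advancing 20 weeks (= 140 days) from October 19, 2030:
October has 31 days, so 31 − 19 = 12 days remain after October 19, 2030; 140 − 12 = 128 left.
November 2030 has 30 days: 128 − 30 = 98 left.
December 2030 has 31 days: 98 − 31 = 67 left.
January 2031 has 31 days: 67 − 31 = 36 left.
February 2031 has 28 days (2031 is not a leap year): 36 − 28 = 8 left.
8 days into March 2031 → March 8, 2031.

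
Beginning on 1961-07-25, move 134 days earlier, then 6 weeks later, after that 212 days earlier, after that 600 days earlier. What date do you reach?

February 2, 1959

Counting back 134 days from July 25, 1961:
Going back 25 days from July 25, 1961 reaches the end of the previous month; 134 − 25 = 109 left.
June 1961 has 30 days: 109 − 30 = 79 left.
May 1961 has 31 days: 79 − 31 = 48 left.
April 1961 has 30 days: 48 − 30 = 18 left.
March 1961 has 31 days; 31 − 18 = 13 → March 13, 1961.
Counting forward 6 weeks (= 42 days) from March 13, 1961:
March has 31 days, so 31 − 13 = 18 days remain after March 13, 1961; 42 − 18 = 24 left.
24 days into April 1961 → April 24, 1961.
Subtracting 212 days from April 24, 1961:
Going back 24 days from April 24, 1961 reaches the end of the previous month; 212 − 24 = 188 left.
March 1961 has 31 days: 188 − 31 = 157 left.
February 1961 has 28 days (1961 is not a leap year): 157 − 28 = 129 left.
January 1961 has 31 days: 129 − 31 = 98 left.
December 1960 has 31 days: 98 − 31 = 67 left.
November 1960 has 30 days: 67 − 30 = 37 left.
October 1960 has 31 days: 37 − 31 = 6 left.
September 1960 has 30 days; 30 − 6 = 24 → September 24, 1960.
Subtracting 600 days from September 24, 1960:
Going back 24 days from September 24, 1960 reaches the end of the previous month; 600 − 24 = 576 left.
August 1960 has 31 days: 576 − 31 = 545 left.
July 1960 has 31 days: 545 − 31 = 514 left.
June 1960 has 30 days: 514 − 30 = 484 left.
May 1960 has 31 days: 484 − 31 = 453 left.
April 1960 has 30 days: 453 − 30 = 423 left.
March 1960 has 31 days: 423 − 31 = 392 left.
February 1960 has 29 days (1960 is a leap year): 392 − 29 = 363 left.
January 1960 has 31 days: 363 − 31 = 332 left.
December 1959 has 31 days: 332 − 31 = 301 left.
November 1959 has 30 days: 301 − 30 = 271 left.
October 1959 has 31 days: 271 − 31 = 240 left.
September 1959 has 30 days: 240 − 30 = 210 left.
August 1959 has 31 days: 210 − 31 = 179 left.
July 1959 has 31 days: 179 − 31 = 148 left.
June 1959 has 30 days: 148 − 30 = 118 left.
May 1959 has 31 days: 118 − 31 = 87 left.
April 1959 has 30 days: 87 − 30 = 57 left.
March 1959 has 31 days: 57 − 31 = 26 left.
February 1959 has 28 days; 28 − 26 = 2 → February 2, 1959.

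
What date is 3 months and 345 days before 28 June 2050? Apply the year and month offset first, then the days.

Subtracting 3 months and 345 days from June 28, 2050: first the month/year part, then the days.
month 6 − 3 = 3 → March 2050.
Day 28 is valid in March, giving March 28, 2050.
Now subtract 345 days from March 28, 2050.
Going back 28 days from March 28, 2050 reaches the end of the previous month; 345 − 28 = 317 left.
February 2050 has 28 days (2050 is not a leap year): 317 − 28 = 289 left.
January 2050 has 31 days: 289 − 31 = 258 left.
December 2049 has 31 days: 258 − 31 = 227 left.
November 2049 has 30 days: 227 − 30 = 197 left.
October 2049 has 31 days: 197 − 31 = 166 left.
September 2049 has 30 days: 166 − 30 = 136 left.
August 2049 has 31 days: 136 − 31 = 105 left.
July 2049 has 31 days: 105 − 31 = 74 left.
June 2049 has 30 days: 74 − 30 = 44 left.
May 2049 has 31 days: 44 − 31 = 13 left.
April 2049 has 30 days; 30 − 13 = 17 → April 17, 2049.

April 17, 2049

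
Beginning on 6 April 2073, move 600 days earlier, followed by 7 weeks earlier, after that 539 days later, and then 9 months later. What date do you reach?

September 17, 2073

Going back 600 days from April 6, 2073:
Going back 6 days from April 6, 2073 reaches the end of the previous month; 600 − 6 = 594 left.
March 2073 has 31 days: 594 − 31 = 563 left.
February 2073 has 28 days (2073 is not a leap year): 563 − 28 = 535 left.
January 2073 has 31 days: 535 − 31 = 504 left.
December 2072 has 31 days: 504 − 31 = 473 left.
November 2072 has 30 days: 473 − 30 = 443 left.
October 2072 has 31 days: 443 − 31 = 412 left.
September 2072 has 30 days: 412 − 30 = 382 left.
August 2072 has 31 days: 382 − 31 = 351 left.
July 2072 has 31 days: 351 − 31 = 320 left.
June 2072 has 30 days: 320 − 30 = 290 left.
May 2072 has 31 days: 290 − 31 = 259 left.
April 2072 has 30 days: 259 − 30 = 229 left.
March 2072 has 31 days: 229 − 31 = 198 left.
February 2072 has 29 days (2072 is a leap year): 198 − 29 = 169 left.
January 2072 has 31 days: 169 − 31 = 138 left.
December 2071 has 31 days: 138 − 31 = 107 left.
November 2071 has 30 days: 107 − 30 = 77 left.
October 2071 has 31 days: 77 − 31 = 46 left.
September 2071 has 30 days: 46 − 30 = 16 left.
August 2071 has 31 days; 31 − 16 = 15 → August 15, 2071.
Counting back 7 weeks (= 49 days) from August 15, 2071:
Going back 15 days from August 15, 2071 reaches the end of the previous month; 49 − 15 = 34 left.
July 2071 has 31 days: 34 − 31 = 3 left.
June 2071 has 30 days; 30 − 3 = 27 → June 27, 2071.
Advancing 539 days from June 27, 2071:
June has 30 days, so 30 − 27 = 3 days remain after June 27, 2071; 539 − 3 = 536 left.
July 2071 has 31 days: 536 − 31 = 505 left.
August 2071 has 31 days: 505 − 31 = 474 left.
September 2071 has 30 days: 474 − 30 = 444 left.
October 2071 has 31 days: 444 − 31 = 413 left.
November 2071 has 30 days: 413 − 30 = 383 left.
December 2071 has 31 days: 383 − 31 = 352 left.
January 2072 has 31 days: 352 − 31 = 321 left.
February 2072 has 29 days (2072 is a leap year): 321 − 29 = 292 left.
March 2072 has 31 days: 292 − 31 = 261 left.
April 2072 has 30 days: 261 − 30 = 231 left.
May 2072 has 31 days: 231 − 31 = 200 left.
June 2072 has 30 days: 200 − 30 = 170 left.
July 2072 has 31 days: 170 − 31 = 139 left.
August 2072 has 31 days: 139 − 31 = 108 left.
September 2072 has 30 days: 108 − 30 = 78 left.
October 2072 has 31 days: 78 − 31 = 47 left.
November 2072 has 30 days: 47 − 30 = 17 left.
17 days into December 2072 → December 17, 2072.
Adding 9 months from December 17, 2072:
month 12 + 9 = 21, which is month 9 of year 2073 → September 2073.
Day 17 is valid in September, giving September 17, 2073.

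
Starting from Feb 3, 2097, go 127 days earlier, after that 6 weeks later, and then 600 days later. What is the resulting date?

Going back 127 days from February 3, 2097:
Going back 3 days from February 3, 2097 reaches the end of the previous month; 127 − 3 = 124 left.
January 2097 has 31 days: 124 − 31 = 93 left.
December 2096 has 31 days: 93 − 31 = 62 left.
November 2096 has 30 days: 62 − 30 = 32 left.
October 2096 has 31 days: 32 − 31 = 1 left.
September 2096 has 30 days; 30 − 1 = 29 → September 29, 2096.
Adding 6 weeks (= 42 days) from September 29, 2096:
September has 30 days, so 30 − 29 = 1 day remains after September 29, 2096; 42 − 1 = 41 left.
October 2096 has 31 days: 41 − 31 = 10 left.
10 days into November 2096 → November 10, 2096.
Adding 600 days from November 10, 2096:
November has 30 days, so 30 − 10 = 20 days remain after November 10, 2096; 600 − 20 = 580 left.
December 2096 has 31 days: 580 − 31 = 549 left.
January 2097 has 31 days: 549 − 31 = 518 left.
February 2097 has 28 days (2097 is not a leap year): 518 − 28 = 490 left.
March 2097 has 31 days: 490 − 31 = 459 left.
April 2097 has 30 days: 459 − 30 = 429 left.
May 2097 has 31 days: 429 − 31 = 398 left.
June 2097 has 30 days: 398 − 30 = 368 left.
July 2097 has 31 days: 368 − 31 = 337 left.
August 2097 has 31 days: 337 − 31 = 306 left.
September 2097 has 30 days: 306 − 30 = 276 left.
October 2097 has 31 days: 276 − 31 = 245 left.
November 2097 has 30 days: 245 − 30 = 215 left.
December 2097 has 31 days: 215 − 31 = 184 left.
January 2098 has 31 days: 184 − 31 = 153 left.
February 2098 has 28 days (2098 is not a leap year): 153 − 28 = 125 left.
March 2098 has 31 days: 125 − 31 = 94 left.
April 2098 has 30 days: 94 − 30 = 64 left.
May 2098 has 31 days: 64 − 31 = 33 left.
June 2098 has 30 days: 33 − 30 = 3 left.
3 days into July 2098 → July 3, 2098.

July 3, 2098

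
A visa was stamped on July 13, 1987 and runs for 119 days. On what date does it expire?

November 9, 1987

Advancing 119 days from July 13, 1987.
July has 31 days, so 31 − 13 = 18 days remain after July 13, 1987; 119 − 18 = 101 left.
August 1987 has 31 days: 101 − 31 = 70 left.
September 1987 has 30 days: 70 − 30 = 40 left.
October 1987 has 31 days: 40 − 31 = 9 left.
9 days into November 1987 → November 9, 1987.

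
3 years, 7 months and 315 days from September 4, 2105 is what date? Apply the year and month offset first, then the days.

Counting forward 3 years, 7 months and 315 days from September 4, 2105: first the month/year part, then the days.
+3 years → 2108; month 9 + 7 = 16, which is month 4 of year 2109 → April 2109.
Day 4 is valid in April, giving April 4, 2109.
Now add 315 days from April 4, 2109.
April has 30 days, so 30 − 4 = 26 days remain after April 4, 2109; 315 − 26 = 289 left.
May 2109 has 31 days: 289 − 31 = 258 left.
June 2109 has 30 days: 258 − 30 = 228 left.
July 2109 has 31 days: 228 − 31 = 197 left.
August 2109 has 31 days: 197 − 31 = 166 left.
September 2109 has 30 days: 166 − 30 = 136 left.
October 2109 has 31 days: 136 − 31 = 105 left.
November 2109 has 30 days: 105 − 30 = 75 left.
December 2109 has 31 days: 75 − 31 = 44 left.
January 2110 has 31 days: 44 − 31 = 13 left.
13 days into February 2110 → February 13, 2110.

February 13, 2110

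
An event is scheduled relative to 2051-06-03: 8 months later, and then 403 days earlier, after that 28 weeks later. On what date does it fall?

Advancing 8 months from June 3, 2051:
month 6 + 8 = 14, which is month 2 of year 2052 → February 2052.
Day 3 is valid in February, giving February 3, 2052.
Counting back 403 days from February 3, 2052:
Going back 3 days from February 3, 2052 reaches the end of the previous month; 403 − 3 = 400 left.
January 2052 has 31 days: 400 − 31 = 369 left.
December 2051 has 31 days: 369 − 31 = 338 left.
November 2051 has 30 days: 338 − 30 = 308 left.
October 2051 has 31 days: 308 − 31 = 277 left.
September 2051 has 30 days: 277 − 30 = 247 left.
August 2051 has 31 days: 247 − 31 = 216 left.
July 2051 has 31 days: 216 − 31 = 185 left.
June 2051 has 30 days: 185 − 30 = 155 left.
May 2051 has 31 days: 155 − 31 = 124 left.
April 2051 has 30 days: 124 − 30 = 94 left.
March 2051 has 31 days: 94 − 31 = 63 left.
February 2051 has 28 days (2051 is not a leap year): 63 − 28 = 35 left.
January 2051 has 31 days: 35 − 31 = 4 left.
December 2050 has 31 days; 31 − 4 = 27 → December 27, 2050.
Advancing 28 weeks (= 196 days) from December 27, 2050:
December has 31 days, so 31 − 27 = 4 days remain after December 27, 2050; 196 − 4 = 192 left.
January 2051 has 31 days: 192 − 31 = 161 left.
February 2051 has 28 days (2051 is not a leap year): 161 − 28 = 133 left.
March 2051 has 31 days: 133 − 31 = 102 left.
April 2051 has 30 days: 102 − 30 = 72 left.
May 2051 has 31 days: 72 − 31 = 41 left.
June 2051 has 30 days: 41 − 30 = 11 left.
11 days into July 2051 → July 11, 2051.

July 11, 2051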